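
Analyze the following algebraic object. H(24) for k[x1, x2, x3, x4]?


C(d+n-1,n-1)=C(27,3)=2925


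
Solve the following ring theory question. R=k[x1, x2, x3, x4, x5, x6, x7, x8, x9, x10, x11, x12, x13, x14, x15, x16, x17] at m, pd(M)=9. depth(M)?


pd+depth=depth(R)=17
depth=17-9=8


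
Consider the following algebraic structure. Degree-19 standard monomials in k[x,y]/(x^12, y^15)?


k[x,y], I = (x^12, y^15), d = 19
Need i < 12 and d-i < 15.
Range: 5 <= i <= 11.
H(19) = 7


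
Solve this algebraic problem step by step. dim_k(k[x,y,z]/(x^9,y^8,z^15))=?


Basis: x^iy^jz^k, i<9,j<8,k<15
9*8*15=1080


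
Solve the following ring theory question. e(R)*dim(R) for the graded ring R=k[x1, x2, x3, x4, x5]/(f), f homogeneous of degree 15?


e(R)=deg(f)=15, dim(R)=5-1=4
e*dim=15*4=60


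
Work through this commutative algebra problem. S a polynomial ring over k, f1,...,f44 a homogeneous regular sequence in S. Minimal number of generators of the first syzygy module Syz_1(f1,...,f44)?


Regular sequence => Koszul complex is the minimal free resolution.
Syz_1 minimally generated by Koszul relations f_i*e_j - f_j*e_i (i<j): mu(Syz_1) = beta_2 = C(m,2) = m(m-1)/2
m=44
44*43/2 = 946


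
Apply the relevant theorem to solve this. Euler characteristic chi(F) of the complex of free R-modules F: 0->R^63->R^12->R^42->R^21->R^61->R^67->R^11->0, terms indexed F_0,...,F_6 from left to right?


chi = sum (-1)^i * rank:
(-1)^0*63=63
(-1)^1*12=-12
(-1)^2*42=42
(-1)^3*21=-21
(-1)^4*61=61
(-1)^5*67=-67
(-1)^6*11=11
chi=77


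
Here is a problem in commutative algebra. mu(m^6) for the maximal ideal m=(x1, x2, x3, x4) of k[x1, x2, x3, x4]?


Graded Nakayama: mu(m^d) = dim_k (m^d/m^(d+1)) = #degree-6 monomials in 4 vars
C(n+d-1,d)=C(9,6)=84


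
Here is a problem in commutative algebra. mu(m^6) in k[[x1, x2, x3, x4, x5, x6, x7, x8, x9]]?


C(n+d-1,d)=C(14,6)=3003


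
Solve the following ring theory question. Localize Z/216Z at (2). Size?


2-primary part: 216=2^3*27
Size=2^3=8


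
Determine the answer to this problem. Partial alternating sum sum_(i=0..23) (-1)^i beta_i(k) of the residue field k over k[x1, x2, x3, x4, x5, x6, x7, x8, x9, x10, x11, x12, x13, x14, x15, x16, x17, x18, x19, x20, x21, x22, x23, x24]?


Koszul resolution: beta_i(k)=C(n,i), n=24
sum_(i=0..p) (-1)^i C(n,i) = (-1)^p C(n-1,p)
(-1)^23*C(23,23) = (-1)^23*1 = -1


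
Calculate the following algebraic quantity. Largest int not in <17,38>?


gcd(17,38)=1 => F=ab-a-b=17*38-17-38=646-55=591


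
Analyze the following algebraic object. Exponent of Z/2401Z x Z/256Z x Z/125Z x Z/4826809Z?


Exponent = lcm of the cyclic orders; pairwise coprime => product.
7^4*2^8*5^3*13^6=2401*256*125*4826809=370853389088000


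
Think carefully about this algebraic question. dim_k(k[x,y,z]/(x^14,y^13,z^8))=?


Basis: x^iy^jz^k, i<14,j<13,k<8
14*13*8=1456


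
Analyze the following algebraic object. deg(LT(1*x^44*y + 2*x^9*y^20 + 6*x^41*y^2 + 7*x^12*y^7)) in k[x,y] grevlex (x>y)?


LT: 1*x^44*y
deg_x=44, deg_y=1
Total=44+1=45


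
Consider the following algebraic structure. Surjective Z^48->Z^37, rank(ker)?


rank(ker) = 48-37 = 11


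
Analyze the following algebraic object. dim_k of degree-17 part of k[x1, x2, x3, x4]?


C(d+n-1,n-1)=C(20,3)=1140


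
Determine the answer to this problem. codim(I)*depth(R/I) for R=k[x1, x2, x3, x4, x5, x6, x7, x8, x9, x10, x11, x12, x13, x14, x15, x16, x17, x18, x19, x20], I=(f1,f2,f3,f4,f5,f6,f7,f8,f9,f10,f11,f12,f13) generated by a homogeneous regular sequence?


codim=13, depth=dim(R/I)=20-13=7
Product=13*7=91


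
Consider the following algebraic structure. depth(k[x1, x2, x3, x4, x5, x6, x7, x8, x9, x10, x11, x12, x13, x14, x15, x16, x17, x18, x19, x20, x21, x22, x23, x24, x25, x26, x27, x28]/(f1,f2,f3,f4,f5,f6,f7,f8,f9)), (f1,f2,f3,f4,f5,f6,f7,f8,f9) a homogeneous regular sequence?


depth(R)=28
depth(R/I)=28-9=19


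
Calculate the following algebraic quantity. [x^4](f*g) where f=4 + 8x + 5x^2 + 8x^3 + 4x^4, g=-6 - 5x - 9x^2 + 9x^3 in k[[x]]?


[x^4] = sum a_i*b_j, i+j=4
  8*9=72
  5*-9=-45
  8*-5=-40
  4*-6=-24
Sum=-37


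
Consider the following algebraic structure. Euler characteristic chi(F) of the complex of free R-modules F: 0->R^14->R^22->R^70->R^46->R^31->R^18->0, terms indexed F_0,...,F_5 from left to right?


chi = sum (-1)^i * rank:
(-1)^0*14=14
(-1)^1*22=-22
(-1)^2*70=70
(-1)^3*46=-46
(-1)^4*31=31
(-1)^5*18=-18
chi=29


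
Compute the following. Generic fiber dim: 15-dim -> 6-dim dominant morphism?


dim(fiber)=dim(X)-dim(Y)=15-6=9


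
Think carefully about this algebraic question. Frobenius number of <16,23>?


gcd(16,23)=1 => F=ab-a-b=16*23-16-23=368-39=329


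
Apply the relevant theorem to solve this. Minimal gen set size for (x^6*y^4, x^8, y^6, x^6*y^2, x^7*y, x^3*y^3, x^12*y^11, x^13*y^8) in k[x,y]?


Remove redundant (divisible by others).
x^6*y^4 redundant.
x^12*y^11 redundant.
x^13*y^8 redundant.
Min: x^8, x^7*y, x^6*y^2, x^3*y^3, y^6
Count=5


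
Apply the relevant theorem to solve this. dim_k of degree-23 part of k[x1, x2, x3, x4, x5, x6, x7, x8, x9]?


C(d+n-1,n-1)=C(31,8)=7888725


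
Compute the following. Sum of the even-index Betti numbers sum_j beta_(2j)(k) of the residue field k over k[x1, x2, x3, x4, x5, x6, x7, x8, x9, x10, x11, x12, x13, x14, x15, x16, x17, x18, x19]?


Koszul resolution: beta_i(k)=C(n,i), n=19
sum_even C(19,i) = 2^(n-1) = 2^18 = 262144


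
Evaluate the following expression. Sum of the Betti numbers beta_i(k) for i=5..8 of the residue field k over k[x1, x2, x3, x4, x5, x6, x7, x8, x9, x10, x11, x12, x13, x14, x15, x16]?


Koszul resolution: beta_i(k)=C(n,i), n=16
C(16,5)=4368, C(16,6)=8008, C(16,7)=11440, C(16,8)=12870
Sum=36686


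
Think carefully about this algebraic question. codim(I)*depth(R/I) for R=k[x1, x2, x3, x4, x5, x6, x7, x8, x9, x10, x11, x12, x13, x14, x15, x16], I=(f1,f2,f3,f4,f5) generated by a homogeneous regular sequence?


codim=5, depth=dim(R/I)=16-5=11
Product=5*11=55


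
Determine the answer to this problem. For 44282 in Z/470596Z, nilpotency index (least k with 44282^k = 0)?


44282^k mod 470596:
k=1: 44282
k=2: 392588
k=3: 294980
k=4: 441784
k=5: 403368
k=6: 0
First zero at k = 6


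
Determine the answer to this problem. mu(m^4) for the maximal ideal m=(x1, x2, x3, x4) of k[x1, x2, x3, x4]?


Graded Nakayama: mu(m^d) = dim_k (m^d/m^(d+1)) = #degree-4 monomials in 4 vars
C(n+d-1,d)=C(7,4)=35


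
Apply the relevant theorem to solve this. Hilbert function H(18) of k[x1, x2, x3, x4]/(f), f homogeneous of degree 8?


C(21,3)-C(13,3)=1330-286=1044


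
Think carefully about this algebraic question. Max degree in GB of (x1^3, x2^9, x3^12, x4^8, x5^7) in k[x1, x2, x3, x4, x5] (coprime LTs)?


Pure powers, coprime LTs => already GB.
Degrees: 3, 9, 12, 8, 7
Max=12


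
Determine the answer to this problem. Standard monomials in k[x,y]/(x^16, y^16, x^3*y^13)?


k[x,y]/I, I = (x^16, y^16, x^3*y^13)
Rect: 16x16=256. Corner: (16-3)x(16-13)=39.
dim = 256-39 = 217


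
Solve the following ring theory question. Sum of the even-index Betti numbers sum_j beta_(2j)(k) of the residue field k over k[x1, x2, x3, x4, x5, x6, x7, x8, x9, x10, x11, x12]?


Koszul resolution: beta_i(k)=C(n,i), n=12
sum_even C(12,i) = 2^(n-1) = 2^11 = 2048


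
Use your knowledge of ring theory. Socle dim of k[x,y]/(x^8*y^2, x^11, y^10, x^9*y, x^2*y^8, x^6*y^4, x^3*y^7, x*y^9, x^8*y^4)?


Socle = ann(m) = span of standard monomials u with x*u, y*u in I (staircase corners).
Redundant generators: x^8*y^4
Minimal generators: x^11, x^9*y, x^8*y^2, x^6*y^4, x^3*y^7, x^2*y^8, x*y^9, y^10
Corners: y^9, xy^8, x^2y^7, x^5y^6, x^7y^3, x^8y, x^10
Socle dim=7


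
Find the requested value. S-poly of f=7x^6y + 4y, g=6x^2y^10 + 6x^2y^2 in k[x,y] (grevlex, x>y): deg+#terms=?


LT(f)=7x^6y, LT(g)=6x^2y^10
lcm(LM)=x^6y^10
S(f,g) (scaled by 42 to clear denominators) = 6y^9*f - 7x^4*g = 24y^10 - 42x^6y^2
2 terms, deg 10.
10+2=12


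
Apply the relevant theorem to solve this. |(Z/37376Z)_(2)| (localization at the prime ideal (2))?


2-primary part: 37376=2^9*73
Size=2^9=512


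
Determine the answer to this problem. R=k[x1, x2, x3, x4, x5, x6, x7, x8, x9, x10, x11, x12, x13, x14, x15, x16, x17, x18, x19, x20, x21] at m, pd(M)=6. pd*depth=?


pd+depth=21
depth=21-6=15
pd*depth=6*15=90


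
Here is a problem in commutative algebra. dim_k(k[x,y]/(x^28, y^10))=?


Basis: x^i*y^j, i<28, j<10
28*10=280


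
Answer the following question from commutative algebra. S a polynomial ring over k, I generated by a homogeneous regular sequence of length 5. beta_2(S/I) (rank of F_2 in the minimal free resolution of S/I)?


Regular sequence => Koszul complex is the minimal free resolution.
Syz_1 minimally generated by Koszul relations f_i*e_j - f_j*e_i (i<j): mu(Syz_1) = beta_2 = C(m,2) = m(m-1)/2
m=5
5*4/2 = 10


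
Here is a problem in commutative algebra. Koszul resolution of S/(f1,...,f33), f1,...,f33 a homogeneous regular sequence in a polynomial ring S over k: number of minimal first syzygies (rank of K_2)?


Regular sequence => Koszul complex is the minimal free resolution.
Syz_1 minimally generated by Koszul relations f_i*e_j - f_j*e_i (i<j): mu(Syz_1) = beta_2 = C(m,2) = m(m-1)/2
m=33
33*32/2 = 528


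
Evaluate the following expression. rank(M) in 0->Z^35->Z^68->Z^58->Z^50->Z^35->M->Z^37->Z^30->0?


Alt sum=0:
(-1)^0*35 + (-1)^1*68 + (-1)^2*58 + (-1)^3*50 + (-1)^4*35 + (-1)^5*? + (-1)^6*37 + (-1)^7*30=0
rank(M)=17


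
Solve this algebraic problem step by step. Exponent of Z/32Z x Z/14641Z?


Exponent = lcm of the cyclic orders; pairwise coprime => product.
2^5*11^4=32*14641=468512


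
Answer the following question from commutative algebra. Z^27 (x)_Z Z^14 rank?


rank(M(x)N) = rank(M)*rank(N)
27*14 = 378


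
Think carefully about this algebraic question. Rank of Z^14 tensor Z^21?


rank(M(x)N) = rank(M)*rank(N)
14*21 = 294


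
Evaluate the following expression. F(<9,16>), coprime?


gcd(9,16)=1 => F=ab-a-b=9*16-9-16=144-25=119


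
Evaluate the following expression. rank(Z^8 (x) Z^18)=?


rank(M(x)N) = rank(M)*rank(N)
8*18 = 144


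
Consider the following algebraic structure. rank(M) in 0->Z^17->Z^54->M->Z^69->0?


Alt sum=0:
(-1)^0*17 + (-1)^1*54 + (-1)^2*? + (-1)^3*69=0
rank(M)=106


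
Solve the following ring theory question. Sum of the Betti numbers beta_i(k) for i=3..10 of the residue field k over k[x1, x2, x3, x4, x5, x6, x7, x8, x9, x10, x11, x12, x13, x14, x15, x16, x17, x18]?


Koszul resolution: beta_i(k)=C(n,i), n=18
C(18,3)=816, C(18,4)=3060, C(18,5)=8568, C(18,6)=18564, C(18,7)=31824, C(18,8)=43758, C(18,9)=48620, C(18,10)=43758
Sum=198968


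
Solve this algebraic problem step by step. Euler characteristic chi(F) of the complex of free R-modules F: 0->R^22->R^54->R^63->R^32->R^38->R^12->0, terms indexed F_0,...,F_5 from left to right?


chi = sum (-1)^i * rank:
(-1)^0*22=22
(-1)^1*54=-54
(-1)^2*63=63
(-1)^3*32=-32
(-1)^4*38=38
(-1)^5*12=-12
chi=25


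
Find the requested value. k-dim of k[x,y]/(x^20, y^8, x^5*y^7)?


k[x,y]/I, I = (x^20, y^8, x^5*y^7)
Rect: 20x8=160. Corner: (20-5)x(8-7)=15.
dim = 160-15 = 145


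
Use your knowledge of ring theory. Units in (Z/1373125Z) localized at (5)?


Local ring = Z/625Z.
phi(625) = 5^3*(5-1) = 500


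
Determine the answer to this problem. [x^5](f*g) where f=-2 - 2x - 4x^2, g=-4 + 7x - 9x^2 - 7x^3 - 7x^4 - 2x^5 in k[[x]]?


[x^5] = sum a_i*b_j, i+j=5
  -2*-2=4
  -2*-7=14
  -4*-7=28
Sum=46


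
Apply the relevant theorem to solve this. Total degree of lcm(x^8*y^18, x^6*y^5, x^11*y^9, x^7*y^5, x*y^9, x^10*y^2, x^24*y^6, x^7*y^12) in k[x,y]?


lcm = componentwise max:
x: max(8,6,11,7,1,10,24,7)=24
y: max(18,5,9,5,9,2,6,12)=18
Total=24+18=42


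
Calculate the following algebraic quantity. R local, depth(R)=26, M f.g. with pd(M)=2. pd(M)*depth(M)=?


pd+depth=26
depth=26-2=24
pd*depth=2*24=48


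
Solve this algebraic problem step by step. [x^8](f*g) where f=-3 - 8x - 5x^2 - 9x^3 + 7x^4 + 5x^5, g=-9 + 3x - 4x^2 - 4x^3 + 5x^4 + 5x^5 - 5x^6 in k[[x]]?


[x^8] = sum a_i*b_j, i+j=8
  -5*-5=25
  -9*5=-45
  7*5=35
  5*-4=-20
Sum=-5


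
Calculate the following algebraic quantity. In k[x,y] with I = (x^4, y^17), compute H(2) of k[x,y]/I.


k[x,y], I = (x^4, y^17), d = 2
Need i < 4 and d-i < 17.
Range: 0 <= i <= 2.
H(2) = 3


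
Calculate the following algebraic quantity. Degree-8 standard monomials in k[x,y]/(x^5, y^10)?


k[x,y], I = (x^5, y^10), d = 8
Need i < 5 and d-i < 10.
Range: 0 <= i <= 4.
H(8) = 5


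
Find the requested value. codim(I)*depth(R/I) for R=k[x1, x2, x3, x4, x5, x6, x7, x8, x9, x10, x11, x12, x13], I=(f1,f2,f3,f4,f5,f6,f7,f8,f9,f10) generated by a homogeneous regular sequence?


codim=10, depth=dim(R/I)=13-10=3
Product=10*3=30


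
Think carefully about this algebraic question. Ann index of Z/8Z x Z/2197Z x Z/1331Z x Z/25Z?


Exponent = lcm of the cyclic orders; pairwise coprime => product.
2^3*13^3*11^3*5^2=8*2197*1331*25=584841400


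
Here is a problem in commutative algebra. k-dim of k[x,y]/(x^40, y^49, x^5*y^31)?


k[x,y]/I, I = (x^40, y^49, x^5*y^31)
Rect: 40x49=1960. Corner: (40-5)x(49-31)=630.
dim = 1960-630 = 1330


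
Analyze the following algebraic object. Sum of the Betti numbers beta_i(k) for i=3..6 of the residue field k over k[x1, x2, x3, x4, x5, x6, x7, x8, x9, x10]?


Koszul resolution: beta_i(k)=C(n,i), n=10
C(10,3)=120, C(10,4)=210, C(10,5)=252, C(10,6)=210
Sum=792


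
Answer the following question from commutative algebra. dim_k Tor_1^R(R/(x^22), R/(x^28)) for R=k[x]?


Tor_1(R/I,R/J)=(I cap J)/IJ=(x^28)/(x^50)
dim=50-28=min(22,28)=22


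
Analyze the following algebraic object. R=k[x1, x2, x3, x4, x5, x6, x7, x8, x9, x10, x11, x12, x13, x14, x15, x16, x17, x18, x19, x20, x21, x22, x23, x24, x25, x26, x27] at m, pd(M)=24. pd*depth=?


pd+depth=27
depth=27-24=3
pd*depth=24*3=72


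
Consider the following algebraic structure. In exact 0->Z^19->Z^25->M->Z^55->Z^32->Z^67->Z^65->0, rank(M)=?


Alt sum=0:
(-1)^0*19 + (-1)^1*25 + (-1)^2*? + (-1)^3*55 + (-1)^4*32 + (-1)^5*67 + (-1)^6*65=0
rank(M)=31


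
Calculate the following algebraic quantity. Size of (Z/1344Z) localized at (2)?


2-primary part: 1344=2^6*21
Size=2^6=64


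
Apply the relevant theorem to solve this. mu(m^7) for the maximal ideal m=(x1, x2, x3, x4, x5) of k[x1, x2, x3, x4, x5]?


Graded Nakayama: mu(m^d) = dim_k (m^d/m^(d+1)) = #degree-7 monomials in 5 vars
C(n+d-1,d)=C(11,7)=330


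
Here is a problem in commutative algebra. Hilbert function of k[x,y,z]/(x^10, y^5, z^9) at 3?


Need i<10, j<5, k<9 with i+j+k=3.
For each i, j ranges over max(0,3-i-8)..min(4,3-i):
  i=0: j in [0,3] -> 4
  i=1: j in [0,2] -> 3
  i=2: j in [0,1] -> 2
  i=3: j in [0,0] -> 1
H(3) = 4+3+2+1 = 10


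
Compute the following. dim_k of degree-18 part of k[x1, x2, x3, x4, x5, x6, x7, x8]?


C(d+n-1,n-1)=C(25,7)=480700


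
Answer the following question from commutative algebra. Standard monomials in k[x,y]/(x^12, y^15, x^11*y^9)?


k[x,y]/I, I = (x^12, y^15, x^11*y^9)
Rect: 12x15=180. Corner: (12-11)x(15-9)=6.
dim = 180-6 = 174


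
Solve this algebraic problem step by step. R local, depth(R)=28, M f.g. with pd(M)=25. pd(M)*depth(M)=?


pd+depth=28
depth=28-25=3
pd*depth=25*3=75


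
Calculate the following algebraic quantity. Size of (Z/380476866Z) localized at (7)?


7-primary part: 380476866=7^8*66
Size=7^8=5764801


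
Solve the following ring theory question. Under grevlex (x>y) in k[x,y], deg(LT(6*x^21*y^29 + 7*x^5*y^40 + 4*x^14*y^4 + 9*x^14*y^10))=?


LT: 6*x^21*y^29
deg_x=21, deg_y=29
Total=21+29=50


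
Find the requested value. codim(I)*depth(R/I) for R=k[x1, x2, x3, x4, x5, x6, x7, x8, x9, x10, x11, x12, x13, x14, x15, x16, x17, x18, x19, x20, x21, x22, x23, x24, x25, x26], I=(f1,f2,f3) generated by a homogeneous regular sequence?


codim=3, depth=dim(R/I)=26-3=23
Product=3*23=69


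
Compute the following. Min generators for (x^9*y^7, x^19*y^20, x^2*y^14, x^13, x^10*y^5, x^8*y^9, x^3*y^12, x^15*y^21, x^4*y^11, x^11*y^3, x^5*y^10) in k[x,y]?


Remove redundant (divisible by others).
x^15*y^21 redundant.
x^19*y^20 redundant.
Min: x^13, x^11*y^3, x^10*y^5, x^9*y^7, x^8*y^9, x^5*y^10, x^4*y^11, x^3*y^12, x^2*y^14
Count=9


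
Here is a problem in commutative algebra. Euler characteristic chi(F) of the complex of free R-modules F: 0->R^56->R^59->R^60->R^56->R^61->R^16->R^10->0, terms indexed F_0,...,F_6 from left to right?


chi = sum (-1)^i * rank:
(-1)^0*56=56
(-1)^1*59=-59
(-1)^2*60=60
(-1)^3*56=-56
(-1)^4*61=61
(-1)^5*16=-16
(-1)^6*10=10
chi=56


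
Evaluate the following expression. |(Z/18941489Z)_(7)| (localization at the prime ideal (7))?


7-primary part: 18941489=7^7*23
Size=7^7=823543


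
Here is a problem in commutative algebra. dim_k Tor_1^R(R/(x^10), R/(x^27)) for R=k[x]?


Tor_1(R/I,R/J)=(I cap J)/IJ=(x^27)/(x^37)
dim=37-27=min(10,27)=10


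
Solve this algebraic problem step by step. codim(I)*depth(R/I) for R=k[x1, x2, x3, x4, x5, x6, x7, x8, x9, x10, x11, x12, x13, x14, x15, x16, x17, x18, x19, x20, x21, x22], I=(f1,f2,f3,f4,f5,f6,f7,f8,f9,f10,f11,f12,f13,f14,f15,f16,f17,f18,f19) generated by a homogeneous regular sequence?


codim=19, depth=dim(R/I)=22-19=3
Product=19*3=57


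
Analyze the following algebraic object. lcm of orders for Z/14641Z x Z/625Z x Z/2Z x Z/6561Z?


Exponent = lcm of the cyclic orders; pairwise coprime => product.
11^4*5^4*2^1*3^8=14641*625*2*6561=120074501250


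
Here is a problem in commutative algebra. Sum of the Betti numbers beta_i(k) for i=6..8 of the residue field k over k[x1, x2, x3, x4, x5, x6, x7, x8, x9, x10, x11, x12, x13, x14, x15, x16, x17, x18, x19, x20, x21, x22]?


Koszul resolution: beta_i(k)=C(n,i), n=22
C(22,6)=74613, C(22,7)=170544, C(22,8)=319770
Sum=564927


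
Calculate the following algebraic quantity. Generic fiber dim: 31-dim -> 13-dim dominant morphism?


dim(fiber)=dim(X)-dim(Y)=31-13=18


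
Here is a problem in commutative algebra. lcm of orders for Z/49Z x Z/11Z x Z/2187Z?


Exponent = lcm of the cyclic orders; pairwise coprime => product.
7^2*11^1*3^7=49*11*2187=1178793


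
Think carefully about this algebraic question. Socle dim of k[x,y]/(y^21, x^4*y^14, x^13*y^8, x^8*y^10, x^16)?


Socle = ann(m) = span of standard monomials u with x*u, y*u in I (staircase corners).
Minimal generators: x^16, x^13*y^8, x^8*y^10, x^4*y^14, y^21
Corners: x^3y^20, x^7y^13, x^12y^9, x^15y^7
Socle dim=4


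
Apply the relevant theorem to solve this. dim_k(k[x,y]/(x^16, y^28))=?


Basis: x^i*y^j, i<16, j<28
16*28=448


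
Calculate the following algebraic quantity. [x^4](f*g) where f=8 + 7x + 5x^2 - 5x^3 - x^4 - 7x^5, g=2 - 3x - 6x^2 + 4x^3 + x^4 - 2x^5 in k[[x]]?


[x^4] = sum a_i*b_j, i+j=4
  8*1=8
  7*4=28
  5*-6=-30
  -5*-3=15
  -1*2=-2
Sum=19


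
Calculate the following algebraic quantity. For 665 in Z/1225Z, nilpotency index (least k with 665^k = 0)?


665^k mod 1225:
k=1: 665
k=2: 0
First zero at k = 2


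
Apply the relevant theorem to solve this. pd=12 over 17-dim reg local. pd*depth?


pd+depth=17
depth=17-12=5
pd*depth=12*5=60


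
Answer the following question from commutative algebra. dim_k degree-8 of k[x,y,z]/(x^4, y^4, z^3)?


Need i<4, j<4, k<3 with i+j+k=8.
For each i, j ranges over max(0,8-i-2)..min(3,8-i):
  i=0: j in [6,3] -> 0
  i=1: j in [5,3] -> 0
  i=2: j in [4,3] -> 0
  i=3: j in [3,3] -> 1
H(8) = 0+0+0+1 = 1


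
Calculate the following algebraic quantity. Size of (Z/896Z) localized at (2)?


2-primary part: 896=2^7*7
Size=2^7=128


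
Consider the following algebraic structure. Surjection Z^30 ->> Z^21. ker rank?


rank(ker) = 30-21 = 9


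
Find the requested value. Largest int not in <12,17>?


gcd(12,17)=1 => F=ab-a-b=12*17-12-17=204-29=175


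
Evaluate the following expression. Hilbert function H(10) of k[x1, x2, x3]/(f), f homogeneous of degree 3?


C(12,2)-C(9,2)=66-36=30


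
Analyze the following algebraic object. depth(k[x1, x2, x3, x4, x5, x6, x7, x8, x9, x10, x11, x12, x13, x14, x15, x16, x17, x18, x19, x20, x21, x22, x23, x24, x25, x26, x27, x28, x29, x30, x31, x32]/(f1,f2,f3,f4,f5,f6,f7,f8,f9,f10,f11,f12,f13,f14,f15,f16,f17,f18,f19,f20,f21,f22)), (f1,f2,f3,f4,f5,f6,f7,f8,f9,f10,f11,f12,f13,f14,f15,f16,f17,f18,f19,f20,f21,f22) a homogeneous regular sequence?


depth(R)=32
depth(R/I)=32-22=10


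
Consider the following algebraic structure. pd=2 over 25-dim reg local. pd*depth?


pd+depth=25
depth=25-2=23
pd*depth=2*23=46


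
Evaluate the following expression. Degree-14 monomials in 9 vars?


C(d+n-1,n-1)=C(22,8)=319770


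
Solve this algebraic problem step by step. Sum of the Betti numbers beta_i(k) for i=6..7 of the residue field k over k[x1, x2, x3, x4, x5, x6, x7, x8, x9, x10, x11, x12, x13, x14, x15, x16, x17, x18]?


Koszul resolution: beta_i(k)=C(n,i), n=18
C(18,6)=18564, C(18,7)=31824
Sum=50388


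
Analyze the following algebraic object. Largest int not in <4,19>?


gcd(4,19)=1 => F=ab-a-b=4*19-4-19=76-23=53


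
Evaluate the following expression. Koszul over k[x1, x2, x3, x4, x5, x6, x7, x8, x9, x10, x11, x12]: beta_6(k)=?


C(n,i)=C(12,6)=924


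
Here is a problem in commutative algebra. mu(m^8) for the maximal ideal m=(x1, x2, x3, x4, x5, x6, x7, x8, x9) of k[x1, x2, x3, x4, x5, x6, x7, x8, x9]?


Graded Nakayama: mu(m^d) = dim_k (m^d/m^(d+1)) = #degree-8 monomials in 9 vars
C(n+d-1,d)=C(16,8)=12870


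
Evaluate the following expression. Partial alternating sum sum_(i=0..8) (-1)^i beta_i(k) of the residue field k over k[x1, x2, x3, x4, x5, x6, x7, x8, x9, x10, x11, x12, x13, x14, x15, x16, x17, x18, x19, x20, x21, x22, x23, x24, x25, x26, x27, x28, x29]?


Koszul resolution: beta_i(k)=C(n,i), n=29
sum_(i=0..p) (-1)^i C(n,i) = (-1)^p C(n-1,p)
(-1)^8*C(28,8) = (-1)^8*3108105 = 3108105


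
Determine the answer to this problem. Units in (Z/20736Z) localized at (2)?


Local ring = Z/256Z.
phi(256) = 2^7*(2-1) = 128


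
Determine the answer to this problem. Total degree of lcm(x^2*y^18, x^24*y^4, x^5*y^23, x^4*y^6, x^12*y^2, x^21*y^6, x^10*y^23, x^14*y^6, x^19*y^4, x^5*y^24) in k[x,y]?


lcm = componentwise max:
x: max(2,24,5,4,12,21,10,14,19,5)=24
y: max(18,4,23,6,2,6,23,6,4,24)=24
Total=24+24=48


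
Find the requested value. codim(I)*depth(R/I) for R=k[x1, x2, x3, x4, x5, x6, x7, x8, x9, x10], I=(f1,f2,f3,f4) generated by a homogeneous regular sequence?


codim=4, depth=dim(R/I)=10-4=6
Product=4*6=24


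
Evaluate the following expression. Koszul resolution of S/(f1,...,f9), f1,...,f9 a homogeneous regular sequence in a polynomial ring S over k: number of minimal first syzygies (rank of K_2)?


Regular sequence => Koszul complex is the minimal free resolution.
Syz_1 minimally generated by Koszul relations f_i*e_j - f_j*e_i (i<j): mu(Syz_1) = beta_2 = C(m,2) = m(m-1)/2
m=9
9*8/2 = 36


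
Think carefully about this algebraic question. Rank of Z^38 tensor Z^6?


rank(M(x)N) = rank(M)*rank(N)
38*6 = 228


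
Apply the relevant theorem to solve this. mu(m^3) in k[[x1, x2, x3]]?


C(n+d-1,d)=C(5,3)=10


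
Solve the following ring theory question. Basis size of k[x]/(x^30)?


Basis: 1,x,...,x^29
dim=30


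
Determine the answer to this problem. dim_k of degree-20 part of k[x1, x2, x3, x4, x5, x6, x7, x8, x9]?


C(d+n-1,n-1)=C(28,8)=3108105


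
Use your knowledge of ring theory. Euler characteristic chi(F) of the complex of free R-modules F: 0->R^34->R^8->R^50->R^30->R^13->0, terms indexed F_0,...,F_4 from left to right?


chi = sum (-1)^i * rank:
(-1)^0*34=34
(-1)^1*8=-8
(-1)^2*50=50
(-1)^3*30=-30
(-1)^4*13=13
chi=59


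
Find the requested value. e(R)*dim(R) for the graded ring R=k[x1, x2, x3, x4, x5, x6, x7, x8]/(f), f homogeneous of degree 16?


e(R)=deg(f)=16, dim(R)=8-1=7
e*dim=16*7=112


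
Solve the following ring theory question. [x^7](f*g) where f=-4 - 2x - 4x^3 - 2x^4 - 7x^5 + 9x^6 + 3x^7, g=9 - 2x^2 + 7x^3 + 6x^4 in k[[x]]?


[x^7] = sum a_i*b_j, i+j=7
  -4*6=-24
  -2*7=-14
  -7*-2=14
  3*9=27
Sum=3


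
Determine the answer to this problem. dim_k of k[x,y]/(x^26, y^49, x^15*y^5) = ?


k[x,y]/I, I = (x^26, y^49, x^15*y^5)
Rect: 26x49=1274. Corner: (26-15)x(49-5)=484.
dim = 1274-484 = 790


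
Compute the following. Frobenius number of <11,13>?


gcd(11,13)=1 => F=ab-a-b=11*13-11-13=143-24=119


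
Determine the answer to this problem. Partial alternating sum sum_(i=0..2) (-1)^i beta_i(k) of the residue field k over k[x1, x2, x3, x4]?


Koszul resolution: beta_i(k)=C(n,i), n=4
sum_(i=0..p) (-1)^i C(n,i) = (-1)^p C(n-1,p)
(-1)^2*C(3,2) = (-1)^2*3 = 3


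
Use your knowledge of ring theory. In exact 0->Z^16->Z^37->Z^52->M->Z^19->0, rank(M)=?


Alt sum=0:
(-1)^0*16 + (-1)^1*37 + (-1)^2*52 + (-1)^3*? + (-1)^4*19=0
rank(M)=50


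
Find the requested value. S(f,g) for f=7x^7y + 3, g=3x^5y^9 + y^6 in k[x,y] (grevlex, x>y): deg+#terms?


LT(f)=7x^7y, LT(g)=3x^5y^9
lcm(LM)=x^7y^9
S(f,g) (scaled by 21 to clear denominators) = 3y^8*f - 7x^2*g = -7x^2y^6 + 9y^8
2 terms, deg 8.
8+2=10


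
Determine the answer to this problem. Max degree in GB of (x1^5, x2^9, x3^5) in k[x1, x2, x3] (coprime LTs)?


Pure powers, coprime LTs => already GB.
Degrees: 5, 9, 5
Max=9


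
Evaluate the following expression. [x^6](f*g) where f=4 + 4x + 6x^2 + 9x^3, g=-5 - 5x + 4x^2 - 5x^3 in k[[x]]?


[x^6] = sum a_i*b_j, i+j=6
  9*-5=-45
Sum=-45


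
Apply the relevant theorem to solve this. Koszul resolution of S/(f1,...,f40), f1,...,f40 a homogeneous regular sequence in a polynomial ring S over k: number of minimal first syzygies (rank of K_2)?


Regular sequence => Koszul complex is the minimal free resolution.
Syz_1 minimally generated by Koszul relations f_i*e_j - f_j*e_i (i<j): mu(Syz_1) = beta_2 = C(m,2) = m(m-1)/2
m=40
40*39/2 = 780


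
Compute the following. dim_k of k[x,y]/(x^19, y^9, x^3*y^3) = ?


k[x,y]/I, I = (x^19, y^9, x^3*y^3)
Rect: 19x9=171. Corner: (19-3)x(9-3)=96.
dim = 171-96 = 75


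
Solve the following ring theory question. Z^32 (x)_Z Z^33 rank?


rank(M(x)N) = rank(M)*rank(N)
32*33 = 1056


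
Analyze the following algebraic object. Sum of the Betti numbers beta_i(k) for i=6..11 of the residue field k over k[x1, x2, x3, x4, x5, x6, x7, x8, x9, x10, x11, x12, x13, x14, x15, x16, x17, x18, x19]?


Koszul resolution: beta_i(k)=C(n,i), n=19
C(19,6)=27132, C(19,7)=50388, C(19,8)=75582, C(19,9)=92378, C(19,10)=92378, C(19,11)=75582
Sum=413440


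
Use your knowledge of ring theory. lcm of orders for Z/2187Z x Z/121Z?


Exponent = lcm of the cyclic orders; pairwise coprime => product.
3^7*11^2=2187*121=264627


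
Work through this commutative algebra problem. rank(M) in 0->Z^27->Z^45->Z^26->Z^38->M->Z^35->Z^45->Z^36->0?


Alt sum=0:
(-1)^0*27 + (-1)^1*45 + (-1)^2*26 + (-1)^3*38 + (-1)^4*? + (-1)^5*35 + (-1)^6*45 + (-1)^7*36=0
rank(M)=56


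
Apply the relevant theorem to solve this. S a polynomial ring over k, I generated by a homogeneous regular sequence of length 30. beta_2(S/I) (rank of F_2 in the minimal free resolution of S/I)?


Regular sequence => Koszul complex is the minimal free resolution.
Syz_1 minimally generated by Koszul relations f_i*e_j - f_j*e_i (i<j): mu(Syz_1) = beta_2 = C(m,2) = m(m-1)/2
m=30
30*29/2 = 435


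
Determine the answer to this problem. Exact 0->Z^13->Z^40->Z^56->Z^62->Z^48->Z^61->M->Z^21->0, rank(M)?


Alt sum=0:
(-1)^0*13 + (-1)^1*40 + (-1)^2*56 + (-1)^3*62 + (-1)^4*48 + (-1)^5*61 + (-1)^6*? + (-1)^7*21=0
rank(M)=67


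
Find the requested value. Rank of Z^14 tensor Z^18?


rank(M(x)N) = rank(M)*rank(N)
14*18 = 252


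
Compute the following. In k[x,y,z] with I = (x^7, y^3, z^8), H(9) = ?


Need i<7, j<3, k<8 with i+j+k=9.
For each i, j ranges over max(0,9-i-7)..min(2,9-i):
  i=0: j in [2,2] -> 1
  i=1: j in [1,2] -> 2
  i=2: j in [0,2] -> 3
  i=3: j in [0,2] -> 3
  i=4: j in [0,2] -> 3
  i=5: j in [0,2] -> 3
  i=6: j in [0,2] -> 3
H(9) = 1+2+3+3+3+3+3 = 18


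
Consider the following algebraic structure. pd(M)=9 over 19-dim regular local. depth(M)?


pd+depth=depth(R)=19
depth=19-9=10


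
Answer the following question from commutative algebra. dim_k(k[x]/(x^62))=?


Basis: 1,x,...,x^61
dim=62


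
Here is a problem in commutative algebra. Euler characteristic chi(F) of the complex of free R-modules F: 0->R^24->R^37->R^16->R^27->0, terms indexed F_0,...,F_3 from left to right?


chi = sum (-1)^i * rank:
(-1)^0*24=24
(-1)^1*37=-37
(-1)^2*16=16
(-1)^3*27=-27
chi=-24


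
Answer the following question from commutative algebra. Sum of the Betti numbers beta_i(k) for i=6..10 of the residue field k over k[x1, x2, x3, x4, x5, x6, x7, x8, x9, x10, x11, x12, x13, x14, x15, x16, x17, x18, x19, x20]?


Koszul resolution: beta_i(k)=C(n,i), n=20
C(20,6)=38760, C(20,7)=77520, C(20,8)=125970, C(20,9)=167960, C(20,10)=184756
Sum=594966


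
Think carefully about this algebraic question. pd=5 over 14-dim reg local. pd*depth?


pd+depth=14
depth=14-5=9
pd*depth=5*9=45


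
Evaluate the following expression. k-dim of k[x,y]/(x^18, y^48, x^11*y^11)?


k[x,y]/I, I = (x^18, y^48, x^11*y^11)
Rect: 18x48=864. Corner: (18-11)x(48-11)=259.
dim = 864-259 = 605


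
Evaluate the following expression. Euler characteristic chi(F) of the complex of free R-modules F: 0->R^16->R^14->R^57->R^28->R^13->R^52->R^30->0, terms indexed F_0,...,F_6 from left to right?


chi = sum (-1)^i * rank:
(-1)^0*16=16
(-1)^1*14=-14
(-1)^2*57=57
(-1)^3*28=-28
(-1)^4*13=13
(-1)^5*52=-52
(-1)^6*30=30
chi=22


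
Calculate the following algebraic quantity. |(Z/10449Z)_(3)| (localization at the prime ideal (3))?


3-primary part: 10449=3^5*43
Size=3^5=243


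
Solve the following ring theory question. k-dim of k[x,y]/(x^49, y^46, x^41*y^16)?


k[x,y]/I, I = (x^49, y^46, x^41*y^16)
Rect: 49x46=2254. Corner: (49-41)x(46-16)=240.
dim = 2254-240 = 2014


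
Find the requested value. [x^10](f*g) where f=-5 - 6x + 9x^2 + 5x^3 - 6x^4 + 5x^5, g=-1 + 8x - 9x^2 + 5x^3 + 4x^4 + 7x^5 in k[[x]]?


[x^10] = sum a_i*b_j, i+j=10
  5*7=35
Sum=35


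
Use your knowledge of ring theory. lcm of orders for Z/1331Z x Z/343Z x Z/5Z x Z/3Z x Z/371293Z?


Exponent = lcm of the cyclic orders; pairwise coprime => product.
11^3*7^3*5^1*3^1*13^5=1331*343*5*3*371293=2542612607535


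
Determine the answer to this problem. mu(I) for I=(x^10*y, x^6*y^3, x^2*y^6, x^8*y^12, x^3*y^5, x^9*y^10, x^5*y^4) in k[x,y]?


Remove redundant (divisible by others).
x^9*y^10 redundant.
x^8*y^12 redundant.
Min: x^10*y, x^6*y^3, x^5*y^4, x^3*y^5, x^2*y^6
Count=5


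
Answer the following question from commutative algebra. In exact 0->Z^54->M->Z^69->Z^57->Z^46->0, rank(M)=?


Alt sum=0:
(-1)^0*54 + (-1)^1*? + (-1)^2*69 + (-1)^3*57 + (-1)^4*46=0
rank(M)=112


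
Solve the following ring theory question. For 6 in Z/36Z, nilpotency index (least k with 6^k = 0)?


6^k mod 36:
k=1: 6
k=2: 0
First zero at k = 2


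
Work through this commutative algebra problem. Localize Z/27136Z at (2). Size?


2-primary part: 27136=2^9*53
Size=2^9=512


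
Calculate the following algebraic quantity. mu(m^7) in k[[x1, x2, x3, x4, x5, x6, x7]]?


C(n+d-1,d)=C(13,7)=1716


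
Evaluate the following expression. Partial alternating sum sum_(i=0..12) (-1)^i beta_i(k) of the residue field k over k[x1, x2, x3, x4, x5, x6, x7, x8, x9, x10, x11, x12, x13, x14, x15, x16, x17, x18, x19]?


Koszul resolution: beta_i(k)=C(n,i), n=19
sum_(i=0..p) (-1)^i C(n,i) = (-1)^p C(n-1,p)
(-1)^12*C(18,12) = (-1)^12*18564 = 18564


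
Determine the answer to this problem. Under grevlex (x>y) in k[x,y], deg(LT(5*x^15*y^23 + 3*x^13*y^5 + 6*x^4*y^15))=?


LT: 5*x^15*y^23
deg_x=15, deg_y=23
Total=15+23=38


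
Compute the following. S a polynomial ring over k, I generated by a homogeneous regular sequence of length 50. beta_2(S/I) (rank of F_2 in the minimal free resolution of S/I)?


Regular sequence => Koszul complex is the minimal free resolution.
Syz_1 minimally generated by Koszul relations f_i*e_j - f_j*e_i (i<j): mu(Syz_1) = beta_2 = C(m,2) = m(m-1)/2
m=50
50*49/2 = 1225


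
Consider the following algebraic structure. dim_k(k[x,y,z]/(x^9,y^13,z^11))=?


Basis: x^iy^jz^k, i<9,j<13,k<11
9*13*11=1287


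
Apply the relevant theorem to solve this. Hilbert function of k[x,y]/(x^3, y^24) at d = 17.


k[x,y], I = (x^3, y^24), d = 17
Need i < 3 and d-i < 24.
Range: 0 <= i <= 2.
H(17) = 3


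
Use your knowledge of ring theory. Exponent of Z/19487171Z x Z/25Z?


Exponent = lcm of the cyclic orders; pairwise coprime => product.
11^7*5^2=19487171*25=487179275


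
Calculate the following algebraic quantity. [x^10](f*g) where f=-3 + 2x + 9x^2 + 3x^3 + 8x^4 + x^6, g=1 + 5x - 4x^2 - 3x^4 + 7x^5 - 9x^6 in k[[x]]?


[x^10] = sum a_i*b_j, i+j=10
  8*-9=-72
  1*-3=-3
Sum=-75


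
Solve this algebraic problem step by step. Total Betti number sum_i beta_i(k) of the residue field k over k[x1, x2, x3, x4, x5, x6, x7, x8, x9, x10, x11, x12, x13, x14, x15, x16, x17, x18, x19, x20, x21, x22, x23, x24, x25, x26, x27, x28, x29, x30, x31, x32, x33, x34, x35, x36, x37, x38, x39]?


Koszul resolution: beta_i(k)=C(n,i), n=39
sum_i C(39,i) = 2^39 = 549755813888


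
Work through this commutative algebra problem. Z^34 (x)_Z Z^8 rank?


rank(M(x)N) = rank(M)*rank(N)
34*8 = 272


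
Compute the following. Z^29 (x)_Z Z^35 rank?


rank(M(x)N) = rank(M)*rank(N)
29*35 = 1015


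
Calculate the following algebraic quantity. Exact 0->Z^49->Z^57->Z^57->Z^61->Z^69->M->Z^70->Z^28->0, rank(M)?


Alt sum=0:
(-1)^0*49 + (-1)^1*57 + (-1)^2*57 + (-1)^3*61 + (-1)^4*69 + (-1)^5*? + (-1)^6*70 + (-1)^7*28=0
rank(M)=99


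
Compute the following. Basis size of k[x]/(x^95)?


Basis: 1,x,...,x^94
dim=95


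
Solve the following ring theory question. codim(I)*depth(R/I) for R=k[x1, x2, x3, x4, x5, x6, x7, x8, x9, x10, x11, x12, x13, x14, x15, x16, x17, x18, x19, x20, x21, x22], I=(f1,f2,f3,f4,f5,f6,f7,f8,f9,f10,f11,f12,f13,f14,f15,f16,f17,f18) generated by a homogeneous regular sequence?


codim=18, depth=dim(R/I)=22-18=4
Product=18*4=72


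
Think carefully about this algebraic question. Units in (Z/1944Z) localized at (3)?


Local ring = Z/243Z.
phi(243) = 3^4*(3-1) = 162


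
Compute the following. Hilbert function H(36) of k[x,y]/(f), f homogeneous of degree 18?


H(t)=d for t>=d-1.
d=18, t=36
H(36)=18


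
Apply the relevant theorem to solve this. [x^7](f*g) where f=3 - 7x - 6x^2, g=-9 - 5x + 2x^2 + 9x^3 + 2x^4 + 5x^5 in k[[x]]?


[x^7] = sum a_i*b_j, i+j=7
  -6*5=-30
Sum=-30


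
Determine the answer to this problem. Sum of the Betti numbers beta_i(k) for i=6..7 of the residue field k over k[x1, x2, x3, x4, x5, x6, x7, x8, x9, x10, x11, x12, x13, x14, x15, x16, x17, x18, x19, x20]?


Koszul resolution: beta_i(k)=C(n,i), n=20
C(20,6)=38760, C(20,7)=77520
Sum=116280


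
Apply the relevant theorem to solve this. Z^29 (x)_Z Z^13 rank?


rank(M(x)N) = rank(M)*rank(N)
29*13 = 377


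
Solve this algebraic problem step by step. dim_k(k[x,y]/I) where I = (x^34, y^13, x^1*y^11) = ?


k[x,y]/I, I = (x^34, y^13, x^1*y^11)
Rect: 34x13=442. Corner: (34-1)x(13-11)=66.
dim = 442-66 = 376


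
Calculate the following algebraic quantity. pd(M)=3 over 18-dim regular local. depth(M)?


pd+depth=depth(R)=18
depth=18-3=15


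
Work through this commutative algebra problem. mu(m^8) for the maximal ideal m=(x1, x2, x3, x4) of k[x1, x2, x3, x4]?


Graded Nakayama: mu(m^d) = dim_k (m^d/m^(d+1)) = #degree-8 monomials in 4 vars
C(n+d-1,d)=C(11,8)=165


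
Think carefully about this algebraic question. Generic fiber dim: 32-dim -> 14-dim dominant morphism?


dim(fiber)=dim(X)-dim(Y)=32-14=18


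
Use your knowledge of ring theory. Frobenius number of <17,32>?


gcd(17,32)=1 => F=ab-a-b=17*32-17-32=544-49=495


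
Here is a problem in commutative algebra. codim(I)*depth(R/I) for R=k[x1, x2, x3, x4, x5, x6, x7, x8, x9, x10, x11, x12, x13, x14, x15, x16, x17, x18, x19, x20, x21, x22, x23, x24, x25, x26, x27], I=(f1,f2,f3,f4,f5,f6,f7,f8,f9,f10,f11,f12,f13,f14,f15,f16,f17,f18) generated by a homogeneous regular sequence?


codim=18, depth=dim(R/I)=27-18=9
Product=18*9=162


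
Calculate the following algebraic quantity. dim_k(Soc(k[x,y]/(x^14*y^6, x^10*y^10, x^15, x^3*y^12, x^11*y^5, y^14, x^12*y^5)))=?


Socle = ann(m) = span of standard monomials u with x*u, y*u in I (staircase corners).
Redundant generators: x^14*y^6, x^12*y^5
Minimal generators: x^15, x^11*y^5, x^10*y^10, x^3*y^12, y^14
Corners: x^2y^13, x^9y^11, x^10y^9, x^14y^4
Socle dim=4


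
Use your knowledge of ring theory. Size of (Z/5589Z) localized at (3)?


3-primary part: 5589=3^5*23
Size=3^5=243


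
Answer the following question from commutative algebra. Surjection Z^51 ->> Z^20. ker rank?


rank(ker) = 51-20 = 31


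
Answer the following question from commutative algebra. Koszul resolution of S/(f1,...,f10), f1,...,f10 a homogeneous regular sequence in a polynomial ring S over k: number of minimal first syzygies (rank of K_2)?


Regular sequence => Koszul complex is the minimal free resolution.
Syz_1 minimally generated by Koszul relations f_i*e_j - f_j*e_i (i<j): mu(Syz_1) = beta_2 = C(m,2) = m(m-1)/2
m=10
10*9/2 = 45


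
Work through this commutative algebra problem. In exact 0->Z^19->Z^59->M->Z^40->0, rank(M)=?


Alt sum=0:
(-1)^0*19 + (-1)^1*59 + (-1)^2*? + (-1)^3*40=0
rank(M)=80


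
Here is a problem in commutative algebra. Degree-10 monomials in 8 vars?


C(d+n-1,n-1)=C(17,7)=19448


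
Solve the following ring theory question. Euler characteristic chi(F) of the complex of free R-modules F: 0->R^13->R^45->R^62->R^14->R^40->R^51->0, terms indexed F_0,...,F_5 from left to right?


chi = sum (-1)^i * rank:
(-1)^0*13=13
(-1)^1*45=-45
(-1)^2*62=62
(-1)^3*14=-14
(-1)^4*40=40
(-1)^5*51=-51
chi=5


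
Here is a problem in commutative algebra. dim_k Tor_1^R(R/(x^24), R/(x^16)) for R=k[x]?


Tor_1(R/I,R/J)=(I cap J)/IJ=(x^24)/(x^40)
dim=40-24=min(24,16)=16


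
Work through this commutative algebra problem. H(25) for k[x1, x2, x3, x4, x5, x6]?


C(d+n-1,n-1)=C(30,5)=142506


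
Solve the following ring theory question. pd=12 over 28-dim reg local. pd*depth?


pd+depth=28
depth=28-12=16
pd*depth=12*16=192


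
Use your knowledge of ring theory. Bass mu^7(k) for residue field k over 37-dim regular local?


C(n,i)=C(37,7)=10295472


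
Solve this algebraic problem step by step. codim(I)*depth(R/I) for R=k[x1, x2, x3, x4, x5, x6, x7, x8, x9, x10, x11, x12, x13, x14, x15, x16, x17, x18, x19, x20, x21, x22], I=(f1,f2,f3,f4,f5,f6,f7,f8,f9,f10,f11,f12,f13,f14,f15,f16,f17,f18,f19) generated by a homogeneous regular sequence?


codim=19, depth=dim(R/I)=22-19=3
Product=19*3=57


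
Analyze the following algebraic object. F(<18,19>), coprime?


gcd(18,19)=1 => F=ab-a-b=18*19-18-19=342-37=305


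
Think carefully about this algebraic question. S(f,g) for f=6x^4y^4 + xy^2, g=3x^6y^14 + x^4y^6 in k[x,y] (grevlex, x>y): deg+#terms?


LT(f)=6x^4y^4, LT(g)=3x^6y^14
lcm(LM)=x^6y^14
S(f,g) (scaled by 18 to clear denominators) = 3x^2y^10*f - 6*g = 3x^3y^12 - 6x^4y^6
2 terms, deg 15.
15+2=17


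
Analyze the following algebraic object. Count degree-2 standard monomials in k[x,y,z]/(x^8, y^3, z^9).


Need i<8, j<3, k<9 with i+j+k=2.
For each i, j ranges over max(0,2-i-8)..min(2,2-i):
  i=0: j in [0,2] -> 3
  i=1: j in [0,1] -> 2
  i=2: j in [0,0] -> 1
H(2) = 3+2+1 = 6
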